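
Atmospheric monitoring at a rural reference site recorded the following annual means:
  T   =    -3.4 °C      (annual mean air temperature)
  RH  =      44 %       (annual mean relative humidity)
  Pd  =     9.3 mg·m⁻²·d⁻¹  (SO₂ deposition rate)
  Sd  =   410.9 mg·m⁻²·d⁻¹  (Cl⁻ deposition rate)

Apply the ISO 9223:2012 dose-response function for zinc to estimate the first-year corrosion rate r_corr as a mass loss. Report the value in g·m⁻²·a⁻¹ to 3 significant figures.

zinc: temperature factor f = +0.038·(-13.4) = -0.5092
  Pd branch = 0.0129·Pd^0.44·e^(0.046·RH+f) = 0.1565 μm/a
  Sd branch = 0.0175·Sd^0.57·e^(0.008·RH+0.085·T) = 0.5757 μm/a
  sum: 0.1565 + 0.5757 → r_corr = 0.7323 μm/a
Convert to mass loss: 0.7323 μm/a × 7.14 g/cm³ = 5.228 g·m⁻²·a⁻¹

r_corr = 5.23 g·m⁻²·a⁻¹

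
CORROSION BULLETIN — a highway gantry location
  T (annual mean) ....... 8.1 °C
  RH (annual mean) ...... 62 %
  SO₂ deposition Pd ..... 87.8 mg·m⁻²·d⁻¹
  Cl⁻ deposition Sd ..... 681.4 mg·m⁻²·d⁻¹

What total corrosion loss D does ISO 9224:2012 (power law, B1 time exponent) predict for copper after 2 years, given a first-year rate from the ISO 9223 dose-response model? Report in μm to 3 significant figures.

copper: T≤10 °C ⇒ hinge +0.126·(8.1−10) = -0.2394
  SO₂ term: 0.0053·87.8^0.26·exp(0.059·62-0.2394) = 0.5179
  Sd branch = 0.01025·Sd^0.27·e^(0.036·RH+0.049·T) = 0.8269 μm/a
  r_corr = 0.5179 + 0.8269 = 1.345 μm/a
Power-law: D(2) = r_corr · 2^0.667
  D(2) = 1.345 × 2^0.667 = 1.345 × 1.588 = 2.135 μm

D(2) = 2.14 μm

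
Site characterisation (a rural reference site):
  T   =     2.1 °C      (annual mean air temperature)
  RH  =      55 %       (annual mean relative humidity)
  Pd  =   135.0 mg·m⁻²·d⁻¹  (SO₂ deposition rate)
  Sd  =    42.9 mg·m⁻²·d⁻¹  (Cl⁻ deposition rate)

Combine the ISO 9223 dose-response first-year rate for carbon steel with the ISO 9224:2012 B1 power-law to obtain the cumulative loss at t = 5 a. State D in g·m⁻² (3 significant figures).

D(5) = 507 g·m⁻²

carbon steel: T≤10 °C ⇒ hinge +0.150·(2.1−10) = -1.1850
  sulphur-dioxide contribution → 20.84 μm/a
  chloride contribution → 7.006 μm/a
  ⇒ r_corr(carbon steel) = 27.84 μm/a
ISO 9224: D(t) = r_corr · t^b with b = 0.523 (carbon steel, B1)
  D(5) = 27.84 × 5^0.523 = 27.84 × 2.32 = 64.61 μm
  Mass loss = 64.61 μm × 7.85 g/cm³ = 507.2 g·m⁻²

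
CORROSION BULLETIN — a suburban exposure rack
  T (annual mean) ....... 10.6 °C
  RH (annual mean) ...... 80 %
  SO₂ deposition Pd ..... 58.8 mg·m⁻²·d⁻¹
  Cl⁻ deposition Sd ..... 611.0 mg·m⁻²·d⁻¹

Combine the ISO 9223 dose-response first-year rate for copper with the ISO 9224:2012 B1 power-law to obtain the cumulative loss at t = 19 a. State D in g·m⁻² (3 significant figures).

D(19) = 215 g·m⁻²

copper: f(T) = -0.080·(T−10) [T>10 °C] = -0.0480
  SO₂ term: 0.0053·58.8^0.26·exp(0.059·80-0.0480) = 1.634
  Cl⁻ term: 0.01025·611.0^0.27·exp(0.036·80+0.049·10.6) = 1.735
  r_corr = 1.634 + 1.735 = 3.369 μm/a
ISO 9224: D(t) = r_corr · t^b with b = 0.667 (copper, B1)
  D(19) = 3.369 × 19^0.667 = 3.369 × 7.127 = 24.01 μm
  Mass loss = 24.01 μm × 8.96 g/cm³ = 215.2 g·m⁻²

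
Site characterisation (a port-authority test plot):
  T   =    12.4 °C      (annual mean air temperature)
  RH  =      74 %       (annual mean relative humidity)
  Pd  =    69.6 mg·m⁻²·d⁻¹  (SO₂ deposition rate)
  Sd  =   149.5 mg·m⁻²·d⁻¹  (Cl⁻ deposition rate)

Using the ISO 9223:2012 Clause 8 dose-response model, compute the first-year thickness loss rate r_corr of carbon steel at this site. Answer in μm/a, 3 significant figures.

r_corr = 105 μm/a

carbon steel: temperature factor f = -0.054·(2.4) = -0.1296
  sulphur-dioxide contribution → 62.03 μm/a
  chloride contribution → 42.94 μm/a
  total first-year rate 105 μm/a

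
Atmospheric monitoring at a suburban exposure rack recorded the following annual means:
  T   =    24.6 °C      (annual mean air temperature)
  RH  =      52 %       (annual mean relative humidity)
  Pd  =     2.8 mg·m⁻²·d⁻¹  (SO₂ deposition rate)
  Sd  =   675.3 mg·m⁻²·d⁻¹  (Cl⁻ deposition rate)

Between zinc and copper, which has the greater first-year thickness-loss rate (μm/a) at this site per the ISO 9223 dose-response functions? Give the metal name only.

zinc: temperature factor f = -0.071·(14.6) = -1.0366
  Pd branch = 0.0129·Pd^0.44·e^(0.046·RH+f) = 0.0787 μm/a
  Cl⁻ term: 0.0175·675.3^0.57·exp(0.008·52+0.085·24.6) = 8.803
  sum: 0.0787 + 8.803 → r_corr = 8.882 μm/a
copper: temperature factor f = -0.080·(14.6) = -1.1680
  SO₂ term: 0.0053·2.8^0.26·exp(0.059·52-1.1680) = 0.04631
  Cl⁻ term: 0.01025·675.3^0.27·exp(0.036·52+0.049·24.6) = 1.292
  r_corr = 0.04631 + 1.292 = 1.338 μm/a
Ordering by μm/a: zinc (8.88) > copper (1.34)

zinc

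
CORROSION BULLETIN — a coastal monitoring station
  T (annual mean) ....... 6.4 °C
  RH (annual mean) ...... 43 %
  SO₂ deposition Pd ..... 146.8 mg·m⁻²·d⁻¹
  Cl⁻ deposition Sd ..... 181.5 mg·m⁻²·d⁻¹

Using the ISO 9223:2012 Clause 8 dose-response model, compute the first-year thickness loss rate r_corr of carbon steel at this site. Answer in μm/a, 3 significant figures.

carbon steel: f(T) = +0.150·(T−10) [T≤10 °C] = -0.5400
  SO₂ term: 1.77·146.8^0.52·exp(0.02·43-0.5400) = 32.63
  Sd branch = 0.102·Sd^0.62·e^(0.033·RH+0.04·T) = 13.69 μm/a
  sum: 32.63 + 13.69 → r_corr = 46.33 μm/a

r_corr = 46.3 μm/a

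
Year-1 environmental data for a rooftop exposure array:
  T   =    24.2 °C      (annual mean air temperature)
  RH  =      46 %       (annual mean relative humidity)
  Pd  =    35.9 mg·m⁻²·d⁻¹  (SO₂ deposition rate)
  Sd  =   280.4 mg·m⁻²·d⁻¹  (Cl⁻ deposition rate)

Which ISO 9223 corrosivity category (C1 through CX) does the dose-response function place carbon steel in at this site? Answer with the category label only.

carbon steel: f(T) = -0.054·(T−10) [T>10 °C] = -0.7668
  Pd branch = 1.77·Pd^0.52·e^(0.02·RH+f) = 13.28 μm/a
  Cl⁻ term: 0.102·280.4^0.62·exp(0.033·46+0.04·24.2) = 40.35
  r_corr = 13.28 + 40.35 = 53.63 μm/a
Category bounds: 50…80 μm/a bracket r_corr ⇒ C4

C4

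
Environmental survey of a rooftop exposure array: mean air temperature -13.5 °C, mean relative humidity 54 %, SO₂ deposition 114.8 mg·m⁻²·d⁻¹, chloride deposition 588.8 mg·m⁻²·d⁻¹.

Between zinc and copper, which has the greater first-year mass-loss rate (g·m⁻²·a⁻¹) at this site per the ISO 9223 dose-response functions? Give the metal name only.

zinc: temperature factor f = +0.038·(-23.5) = -0.8930
  sulphur-dioxide contribution → 0.5104 μm/a
  chloride contribution → 0.3245 μm/a
  total first-year rate 0.8349 μm/a
  mass loss = 0.8349 μm/a × 7.14 g/cm³ = 5.961 g·m⁻²·a⁻¹
copper: temperature factor f = +0.126·(-23.5) = -2.9610
  sulphur-dioxide contribution → 0.02278 μm/a
  chloride contribution → 0.2068 μm/a
  ⇒ r_corr(copper) = 0.2296 μm/a
  mass loss = 0.2296 μm/a × 8.96 g/cm³ = 2.057 g·m⁻²·a⁻¹
Ordering by g·m⁻²·a⁻¹: zinc (5.96) > copper (2.06)

zinc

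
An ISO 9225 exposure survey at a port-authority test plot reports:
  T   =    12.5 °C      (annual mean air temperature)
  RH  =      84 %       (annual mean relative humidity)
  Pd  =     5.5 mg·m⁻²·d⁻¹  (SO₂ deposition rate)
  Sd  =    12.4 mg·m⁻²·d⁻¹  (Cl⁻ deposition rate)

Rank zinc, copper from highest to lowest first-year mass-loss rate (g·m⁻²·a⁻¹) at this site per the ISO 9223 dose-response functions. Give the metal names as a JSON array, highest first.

["copper", "zinc"]

zinc: temperature factor f = -0.071·(2.5) = -0.1775
  SO₂ term: 0.0129·5.5^0.44·exp(0.046·84-0.1775) = 1.09
  Sd branch = 0.0175·Sd^0.57·e^(0.008·RH+0.085·T) = 0.4165 μm/a
  sum: 1.09 + 0.4165 → r_corr = 1.506 μm/a
  mass loss = 1.506 μm/a × 7.14 g/cm³ = 10.76 g·m⁻²·a⁻¹
copper: f(T) = -0.080·(T−10) [T>10 °C] = -0.2000
  SO₂ term: 0.0053·5.5^0.26·exp(0.059·84-0.2000) = 0.96
  Sd branch = 0.01025·Sd^0.27·e^(0.036·RH+0.049·T) = 0.7678 μm/a
  sum: 0.96 + 0.7678 → r_corr = 1.728 μm/a
  mass loss = 1.728 μm/a × 8.96 g/cm³ = 15.48 g·m⁻²·a⁻¹
Ordering by g·m⁻²·a⁻¹: copper (15.5) > zinc (10.8)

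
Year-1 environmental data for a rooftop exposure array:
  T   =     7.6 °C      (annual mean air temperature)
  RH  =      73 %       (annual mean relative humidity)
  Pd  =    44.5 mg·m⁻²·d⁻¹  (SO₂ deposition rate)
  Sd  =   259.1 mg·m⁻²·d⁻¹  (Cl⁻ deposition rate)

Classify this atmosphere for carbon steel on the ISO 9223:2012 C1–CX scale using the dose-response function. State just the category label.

carbon steel: temperature factor f = +0.150·(-2.4) = -0.3600
  sulphur-dioxide contribution → 38.27 μm/a
  chloride contribution → 48.22 μm/a
  ⇒ r_corr(carbon steel) = 86.48 μm/a
Category bounds: 80…200 μm/a bracket r_corr ⇒ C5

C5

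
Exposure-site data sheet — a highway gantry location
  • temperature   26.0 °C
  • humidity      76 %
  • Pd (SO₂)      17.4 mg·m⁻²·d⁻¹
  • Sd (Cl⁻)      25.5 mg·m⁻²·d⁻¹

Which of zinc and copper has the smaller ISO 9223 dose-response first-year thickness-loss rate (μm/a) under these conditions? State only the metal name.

zinc: T>10 °C ⇒ hinge -0.071·(26.0−10) = -1.1360
  Pd branch = 0.0129·Pd^0.44·e^(0.046·RH+f) = 0.4801 μm/a
  Cl⁻ term: 0.0175·25.5^0.57·exp(0.008·76+0.085·26.0) = 1.856
  sum: 0.4801 + 1.856 → r_corr = 2.336 μm/a
copper: temperature factor f = -0.080·(16.0) = -1.2800
  SO₂ term: 0.0053·17.4^0.26·exp(0.059·76-1.2800) = 0.2743
  Sd branch = 0.01025·Sd^0.27·e^(0.036·RH+0.049·T) = 1.355 μm/a
  sum: 0.2743 + 1.355 → r_corr = 1.63 μm/a
Ordering by μm/a: zinc (2.34) > copper (1.63)

copper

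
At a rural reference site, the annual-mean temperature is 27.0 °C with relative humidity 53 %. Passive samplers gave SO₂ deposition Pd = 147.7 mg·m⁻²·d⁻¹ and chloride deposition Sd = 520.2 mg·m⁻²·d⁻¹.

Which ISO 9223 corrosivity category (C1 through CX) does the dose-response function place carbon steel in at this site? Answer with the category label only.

C5

carbon steel: temperature factor f = -0.054·(17.0) = -0.9180
  sulphur-dioxide contribution → 27.4 μm/a
  chloride contribution → 83.42 μm/a
  ⇒ r_corr(carbon steel) = 110.8 μm/a
ISO 9223 Table 2 (carbon steel): 80 < 111 ≤ 200 μm/a ⇒ C5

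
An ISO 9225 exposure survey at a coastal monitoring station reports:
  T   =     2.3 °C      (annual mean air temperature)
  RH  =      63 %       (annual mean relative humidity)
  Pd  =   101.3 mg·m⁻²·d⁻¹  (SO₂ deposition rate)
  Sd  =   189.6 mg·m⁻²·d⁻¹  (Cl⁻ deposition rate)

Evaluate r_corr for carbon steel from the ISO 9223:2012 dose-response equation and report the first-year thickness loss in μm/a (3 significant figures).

carbon steel: temperature factor f = +0.150·(-7.7) = -1.1550
  SO₂ term: 1.77·101.3^0.52·exp(0.02·63-1.1550) = 21.7
  Cl⁻ term: 0.102·189.6^0.62·exp(0.033·63+0.04·2.3) = 23.11
  r_corr = 21.7 + 23.11 = 44.81 μm/a

r_corr = 44.8 μm/a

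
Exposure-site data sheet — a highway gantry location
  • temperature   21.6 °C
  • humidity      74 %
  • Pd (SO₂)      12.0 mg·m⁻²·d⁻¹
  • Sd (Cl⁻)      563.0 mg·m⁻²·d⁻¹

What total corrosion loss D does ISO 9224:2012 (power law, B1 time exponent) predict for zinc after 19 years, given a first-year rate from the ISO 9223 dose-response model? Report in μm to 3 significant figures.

D(19) = 85.9 μm

zinc: f(T) = -0.071·(T−10) [T>10 °C] = -0.8236
  sulphur-dioxide contribution → 0.5083 μm/a
  chloride contribution → 7.333 μm/a
  total first-year rate 7.841 μm/a
Power-law: D(19) = r_corr · 19^0.813
  D(19) = 7.841 × 19^0.813 = 7.841 × 10.96 = 85.91 μm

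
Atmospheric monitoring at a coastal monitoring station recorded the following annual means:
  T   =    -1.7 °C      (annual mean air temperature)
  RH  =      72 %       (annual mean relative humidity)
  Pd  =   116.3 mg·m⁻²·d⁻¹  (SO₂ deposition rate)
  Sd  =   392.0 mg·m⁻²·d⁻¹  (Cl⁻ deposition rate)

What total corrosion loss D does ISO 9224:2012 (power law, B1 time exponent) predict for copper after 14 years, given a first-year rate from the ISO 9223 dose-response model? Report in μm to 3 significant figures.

copper: f(T) = +0.126·(T−10) [T≤10 °C] = -1.4742
  Pd branch = 0.0053·Pd^0.26·e^(0.059·RH+f) = 0.2924 μm/a
  Sd branch = 0.01025·Sd^0.27·e^(0.036·RH+0.049·T) = 0.6316 μm/a
  sum: 0.2924 + 0.6316 → r_corr = 0.924 μm/a
ISO 9224: D(t) = r_corr · t^b with b = 0.667 (copper, B1)
  D(14) = 0.924 × 14^0.667 = 0.924 × 5.814 = 5.372 μm

D(14) = 5.37 μm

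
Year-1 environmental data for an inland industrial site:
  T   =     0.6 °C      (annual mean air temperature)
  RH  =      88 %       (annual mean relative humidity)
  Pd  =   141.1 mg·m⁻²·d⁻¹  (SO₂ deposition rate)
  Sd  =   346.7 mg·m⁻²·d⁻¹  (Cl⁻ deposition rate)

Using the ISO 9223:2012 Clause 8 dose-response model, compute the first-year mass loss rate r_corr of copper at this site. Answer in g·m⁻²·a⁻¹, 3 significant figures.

r_corr = 20.4 g·m⁻²·a⁻¹

copper: f(T) = +0.126·(T−10) [T≤10 °C] = -1.1844
  sulphur-dioxide contribution → 1.056 μm/a
  chloride contribution → 1.217 μm/a
  ⇒ r_corr(copper) = 2.272 μm/a
Convert to mass loss: 2.272 μm/a × 8.96 g/cm³ = 20.36 g·m⁻²·a⁻¹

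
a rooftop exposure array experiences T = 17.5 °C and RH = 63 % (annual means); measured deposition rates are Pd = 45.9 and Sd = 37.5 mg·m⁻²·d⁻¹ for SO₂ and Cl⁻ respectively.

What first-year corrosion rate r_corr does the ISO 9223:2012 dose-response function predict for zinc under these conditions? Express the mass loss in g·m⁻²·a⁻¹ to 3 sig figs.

zinc: f(T) = -0.071·(T−10) [T>10 °C] = -0.5325
  sulphur-dioxide contribution → 0.7398 μm/a
  chloride contribution → 1.012 μm/a
  total first-year rate 1.752 μm/a
Convert to mass loss: 1.752 μm/a × 7.14 g/cm³ = 12.51 g·m⁻²·a⁻¹

r_corr = 12.5 g·m⁻²·a⁻¹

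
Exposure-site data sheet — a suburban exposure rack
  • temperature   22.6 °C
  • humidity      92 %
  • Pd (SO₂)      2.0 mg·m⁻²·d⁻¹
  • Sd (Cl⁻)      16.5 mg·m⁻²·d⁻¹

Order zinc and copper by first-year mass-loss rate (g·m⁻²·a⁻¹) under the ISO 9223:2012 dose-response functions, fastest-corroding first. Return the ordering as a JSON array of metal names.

["copper", "zinc"]

zinc: temperature factor f = -0.071·(12.6) = -0.8946
  sulphur-dioxide contribution → 0.4926 μm/a
  chloride contribution → 1.233 μm/a
  ⇒ r_corr(zinc) = 1.725 μm/a
  mass loss = 1.725 μm/a × 7.14 g/cm³ = 12.32 g·m⁻²·a⁻¹
copper: temperature factor f = -0.080·(12.6) = -1.0080
  sulphur-dioxide contribution → 0.5274 μm/a
  chloride contribution → 1.815 μm/a
  ⇒ r_corr(copper) = 2.342 μm/a
  mass loss = 2.342 μm/a × 8.96 g/cm³ = 20.98 g·m⁻²·a⁻¹
Ordering by g·m⁻²·a⁻¹: copper (21) > zinc (12.3)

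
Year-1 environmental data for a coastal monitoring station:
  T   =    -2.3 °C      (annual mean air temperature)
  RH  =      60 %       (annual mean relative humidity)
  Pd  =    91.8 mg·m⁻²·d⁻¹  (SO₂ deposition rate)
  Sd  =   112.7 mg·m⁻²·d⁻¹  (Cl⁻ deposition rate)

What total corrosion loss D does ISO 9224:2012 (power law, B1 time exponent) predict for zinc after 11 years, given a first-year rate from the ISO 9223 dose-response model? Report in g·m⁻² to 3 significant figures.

D(11) = 64.0 g·m⁻²

zinc: f(T) = +0.038·(T−10) [T≤10 °C] = -0.4674
  sulphur-dioxide contribution → 0.933 μm/a
  chloride contribution → 0.3437 μm/a
  total first-year rate 1.277 μm/a
Long-term exponent b (ISO 9224 Table 2, B1) = 0.813
  D(11) = 1.277 × 11^0.813 = 1.277 × 7.025 = 8.969 μm
  Mass loss = 8.969 μm × 7.14 g/cm³ = 64.04 g·m⁻²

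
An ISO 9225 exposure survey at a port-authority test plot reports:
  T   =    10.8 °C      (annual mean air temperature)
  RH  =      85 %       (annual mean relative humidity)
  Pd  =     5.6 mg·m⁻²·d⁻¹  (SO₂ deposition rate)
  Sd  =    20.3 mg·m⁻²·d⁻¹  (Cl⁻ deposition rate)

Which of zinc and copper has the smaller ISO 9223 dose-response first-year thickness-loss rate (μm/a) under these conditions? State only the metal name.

zinc

zinc: f(T) = -0.071·(T−10) [T>10 °C] = -0.0568
  SO₂ term: 0.0129·5.6^0.44·exp(0.046·85-0.0568) = 1.298
  Cl⁻ term: 0.0175·20.3^0.57·exp(0.008·85+0.085·10.8) = 0.4812
  sum: 1.298 + 0.4812 → r_corr = 1.779 μm/a
copper: f(T) = -0.080·(T−10) [T>10 °C] = -0.0640
  Pd branch = 0.0053·Pd^0.26·e^(0.059·RH+f) = 1.172 μm/a
  Sd branch = 0.01025·Sd^0.27·e^(0.036·RH+0.049·T) = 0.8366 μm/a
  sum: 1.172 + 0.8366 → r_corr = 2.009 μm/a
Ordering by μm/a: copper (2.01) > zinc (1.78)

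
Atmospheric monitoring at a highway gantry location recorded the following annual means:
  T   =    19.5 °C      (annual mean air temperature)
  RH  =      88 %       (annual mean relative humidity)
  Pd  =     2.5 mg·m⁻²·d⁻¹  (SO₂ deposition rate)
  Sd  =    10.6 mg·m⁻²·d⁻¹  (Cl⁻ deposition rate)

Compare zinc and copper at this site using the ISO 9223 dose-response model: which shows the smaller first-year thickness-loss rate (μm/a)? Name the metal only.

zinc: temperature factor f = -0.071·(9.5) = -0.6745
  Pd branch = 0.0129·Pd^0.44·e^(0.046·RH+f) = 0.5633 μm/a
  Cl⁻ term: 0.0175·10.6^0.57·exp(0.008·88+0.085·19.5) = 0.7129
  r_corr = 0.5633 + 0.7129 = 1.276 μm/a
copper: T>10 °C ⇒ hinge -0.080·(19.5−10) = -0.7600
  SO₂ term: 0.0053·2.5^0.26·exp(0.059·88-0.7600) = 0.5656
  Sd branch = 0.01025·Sd^0.27·e^(0.036·RH+0.049·T) = 1.198 μm/a
  r_corr = 0.5656 + 1.198 = 1.763 μm/a
Ordering by μm/a: copper (1.76) > zinc (1.28)

zinc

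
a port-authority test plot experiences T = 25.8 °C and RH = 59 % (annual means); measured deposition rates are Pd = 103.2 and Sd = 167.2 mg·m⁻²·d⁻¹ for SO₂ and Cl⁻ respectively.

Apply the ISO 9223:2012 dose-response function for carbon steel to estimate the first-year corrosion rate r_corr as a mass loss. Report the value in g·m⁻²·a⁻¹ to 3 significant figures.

r_corr = 591 g·m⁻²·a⁻¹

carbon steel: temperature factor f = -0.054·(15.8) = -0.8532
  Pd branch = 1.77·Pd^0.52·e^(0.02·RH+f) = 27.35 μm/a
  Sd branch = 0.102·Sd^0.62·e^(0.033·RH+0.04·T) = 47.95 μm/a
  sum: 27.35 + 47.95 → r_corr = 75.3 μm/a
Convert to mass loss: 75.3 μm/a × 7.85 g/cm³ = 591.1 g·m⁻²·a⁻¹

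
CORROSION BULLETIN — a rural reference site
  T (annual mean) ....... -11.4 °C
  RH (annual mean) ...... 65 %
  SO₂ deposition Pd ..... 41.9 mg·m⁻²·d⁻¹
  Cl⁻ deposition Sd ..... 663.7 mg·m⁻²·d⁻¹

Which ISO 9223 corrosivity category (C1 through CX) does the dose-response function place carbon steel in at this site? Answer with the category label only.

C3

carbon steel: T≤10 °C ⇒ hinge +0.150·(-11.4−10) = -3.2100
  SO₂ term: 1.77·41.9^0.52·exp(0.02·65-3.2100) = 1.828
  Cl⁻ term: 0.102·663.7^0.62·exp(0.033·65+0.04·-11.4) = 31.03
  r_corr = 1.828 + 31.03 = 32.86 μm/a
Category bounds: 25…50 μm/a bracket r_corr ⇒ C3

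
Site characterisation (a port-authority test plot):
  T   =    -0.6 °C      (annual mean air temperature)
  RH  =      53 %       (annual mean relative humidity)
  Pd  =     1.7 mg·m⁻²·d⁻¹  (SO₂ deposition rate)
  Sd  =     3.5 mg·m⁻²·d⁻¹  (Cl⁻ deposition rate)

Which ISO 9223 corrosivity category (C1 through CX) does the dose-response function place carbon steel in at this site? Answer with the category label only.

C2

carbon steel: f(T) = +0.150·(T−10) [T≤10 °C] = -1.5900
  sulphur-dioxide contribution → 1.373 μm/a
  chloride contribution → 1.245 μm/a
  total first-year rate 2.618 μm/a
2.62 μm/a falls in (1.3, 25] for carbon steel → category C2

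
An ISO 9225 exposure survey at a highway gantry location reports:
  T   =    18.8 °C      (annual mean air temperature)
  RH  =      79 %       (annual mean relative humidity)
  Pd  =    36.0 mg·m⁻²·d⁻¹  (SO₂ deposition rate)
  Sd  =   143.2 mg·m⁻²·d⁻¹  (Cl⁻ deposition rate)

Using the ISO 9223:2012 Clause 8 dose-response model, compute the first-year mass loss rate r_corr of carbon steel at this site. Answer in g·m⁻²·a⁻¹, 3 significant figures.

carbon steel: f(T) = -0.054·(T−10) [T>10 °C] = -0.4752
  SO₂ term: 1.77·36.0^0.52·exp(0.02·79-0.4752) = 34.44
  Sd branch = 0.102·Sd^0.62·e^(0.033·RH+0.04·T) = 63.69 μm/a
  sum: 34.44 + 63.69 → r_corr = 98.13 μm/a
Convert to mass loss: 98.13 μm/a × 7.85 g/cm³ = 770.3 g·m⁻²·a⁻¹

r_corr = 770 g·m⁻²·a⁻¹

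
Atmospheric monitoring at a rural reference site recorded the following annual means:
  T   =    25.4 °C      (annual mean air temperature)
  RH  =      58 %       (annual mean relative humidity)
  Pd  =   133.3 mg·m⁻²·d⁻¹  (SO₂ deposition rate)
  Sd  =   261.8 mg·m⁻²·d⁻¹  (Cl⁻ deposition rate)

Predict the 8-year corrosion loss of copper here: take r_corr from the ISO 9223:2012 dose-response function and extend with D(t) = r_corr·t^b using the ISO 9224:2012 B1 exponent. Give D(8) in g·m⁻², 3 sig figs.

D(8) = 52.4 g·m⁻²

copper: temperature factor f = -0.080·(15.4) = -1.2320
  Pd branch = 0.0053·Pd^0.26·e^(0.059·RH+f) = 0.169 μm/a
  Cl⁻ term: 0.01025·261.8^0.27·exp(0.036·58+0.049·25.4) = 1.291
  sum: 0.169 + 1.291 → r_corr = 1.46 μm/a
Power-law: D(8) = r_corr · 8^0.667
  D(8) = 1.46 × 8^0.667 = 1.46 × 4.003 = 5.844 μm
  Mass loss = 5.844 μm × 8.96 g/cm³ = 52.36 g·m⁻²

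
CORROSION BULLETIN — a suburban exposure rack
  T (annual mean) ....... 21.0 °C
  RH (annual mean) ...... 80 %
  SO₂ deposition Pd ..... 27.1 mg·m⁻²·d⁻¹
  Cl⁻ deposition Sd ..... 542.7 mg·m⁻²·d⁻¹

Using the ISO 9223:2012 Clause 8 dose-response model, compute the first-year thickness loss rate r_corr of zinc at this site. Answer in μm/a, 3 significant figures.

r_corr = 8.16 μm/a

zinc: T>10 °C ⇒ hinge -0.071·(21.0−10) = -0.7810
  sulphur-dioxide contribution → 1 μm/a
  chloride contribution → 7.16 μm/a
  ⇒ r_corr(zinc) = 8.16 μm/a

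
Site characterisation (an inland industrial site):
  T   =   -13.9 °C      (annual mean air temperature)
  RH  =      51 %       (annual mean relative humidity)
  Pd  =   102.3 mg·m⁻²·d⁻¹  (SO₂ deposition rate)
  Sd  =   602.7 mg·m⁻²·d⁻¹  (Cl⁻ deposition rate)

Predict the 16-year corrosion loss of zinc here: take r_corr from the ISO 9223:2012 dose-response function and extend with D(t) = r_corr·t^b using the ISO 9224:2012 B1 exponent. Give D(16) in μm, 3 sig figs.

zinc: temperature factor f = +0.038·(-23.9) = -0.9082
  Pd branch = 0.0129·Pd^0.44·e^(0.046·RH+f) = 0.4163 μm/a
  Cl⁻ term: 0.0175·602.7^0.57·exp(0.008·51+0.085·-13.9) = 0.3103
  sum: 0.4163 + 0.3103 → r_corr = 0.7265 μm/a
Long-term exponent b (ISO 9224 Table 2, B1) = 0.813
  D(16) = 0.7265 × 16^0.813 = 0.7265 × 9.527 = 6.922 μm

D(16) = 6.92 μm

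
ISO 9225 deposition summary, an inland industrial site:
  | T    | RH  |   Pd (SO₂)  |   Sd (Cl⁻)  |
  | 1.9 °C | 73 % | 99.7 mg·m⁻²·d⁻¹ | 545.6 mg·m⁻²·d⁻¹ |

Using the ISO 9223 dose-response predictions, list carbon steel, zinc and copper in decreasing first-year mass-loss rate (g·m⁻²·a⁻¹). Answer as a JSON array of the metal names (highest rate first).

["carbon steel", "zinc", "copper"]

carbon steel: f(T) = +0.150·(T−10) [T≤10 °C] = -1.2150
  Pd branch = 1.77·Pd^0.52·e^(0.02·RH+f) = 24.76 μm/a
  Sd branch = 0.102·Sd^0.62·e^(0.033·RH+0.04·T) = 60.91 μm/a
  r_corr = 24.76 + 60.91 = 85.67 μm/a
  mass loss = 85.67 μm/a × 7.85 g/cm³ = 672.5 g·m⁻²·a⁻¹
zinc: T≤10 °C ⇒ hinge +0.038·(1.9−10) = -0.3078
  Pd branch = 0.0129·Pd^0.44·e^(0.046·RH+f) = 2.064 μm/a
  Cl⁻ term: 0.0175·545.6^0.57·exp(0.008·73+0.085·1.9) = 1.339
  sum: 2.064 + 1.339 → r_corr = 3.403 μm/a
  mass loss = 3.403 μm/a × 7.14 g/cm³ = 24.3 g·m⁻²·a⁻¹
copper: f(T) = +0.126·(T−10) [T≤10 °C] = -1.0206
  SO₂ term: 0.0053·99.7^0.26·exp(0.059·73-1.0206) = 0.469
  Sd branch = 0.01025·Sd^0.27·e^(0.036·RH+0.049·T) = 0.854 μm/a
  sum: 0.469 + 0.854 → r_corr = 1.323 μm/a
  mass loss = 1.323 μm/a × 8.96 g/cm³ = 11.85 g·m⁻²·a⁻¹
Ordering by g·m⁻²·a⁻¹: carbon steel (672) > zinc (24.3) > copper (11.9)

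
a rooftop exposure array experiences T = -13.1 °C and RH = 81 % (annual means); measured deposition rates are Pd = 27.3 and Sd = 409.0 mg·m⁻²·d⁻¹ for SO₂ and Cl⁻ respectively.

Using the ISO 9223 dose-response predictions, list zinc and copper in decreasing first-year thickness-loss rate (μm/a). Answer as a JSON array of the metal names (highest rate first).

["zinc", "copper"]

zinc: temperature factor f = +0.038·(-23.1) = -0.8778
  sulphur-dioxide contribution → 0.9538 μm/a
  chloride contribution → 0.3385 μm/a
  ⇒ r_corr(zinc) = 1.292 μm/a
copper: T≤10 °C ⇒ hinge +0.126·(-13.1−10) = -2.9106
  sulphur-dioxide contribution → 0.08112 μm/a
  chloride contribution → 0.5053 μm/a
  total first-year rate 0.5864 μm/a
Ordering by μm/a: zinc (1.29) > copper (0.586)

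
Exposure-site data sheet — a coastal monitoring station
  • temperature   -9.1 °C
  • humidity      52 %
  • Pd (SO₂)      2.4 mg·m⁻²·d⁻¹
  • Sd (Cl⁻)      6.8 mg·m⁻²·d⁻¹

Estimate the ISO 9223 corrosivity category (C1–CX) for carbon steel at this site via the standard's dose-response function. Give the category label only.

carbon steel: f(T) = +0.150·(T−10) [T≤10 °C] = -2.8650
  SO₂ term: 1.77·2.4^0.52·exp(0.02·52-2.8650) = 0.4499
  Cl⁻ term: 0.102·6.8^0.62·exp(0.033·52+0.04·-9.1) = 1.294
  r_corr = 0.4499 + 1.294 = 1.744 μm/a
Category bounds: 1.3…25 μm/a bracket r_corr ⇒ C2

C2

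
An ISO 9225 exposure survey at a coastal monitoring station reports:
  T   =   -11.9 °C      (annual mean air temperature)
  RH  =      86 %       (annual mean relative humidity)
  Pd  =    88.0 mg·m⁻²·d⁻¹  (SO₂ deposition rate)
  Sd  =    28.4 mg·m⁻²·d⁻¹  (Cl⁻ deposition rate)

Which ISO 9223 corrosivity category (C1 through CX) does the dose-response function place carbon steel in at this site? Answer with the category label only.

C2

carbon steel: temperature factor f = +0.150·(-21.9) = -3.2850
  Pd branch = 1.77·Pd^0.52·e^(0.02·RH+f) = 3.797 μm/a
  Cl⁻ term: 0.102·28.4^0.62·exp(0.033·86+0.04·-11.9) = 8.619
  r_corr = 3.797 + 8.619 = 12.42 μm/a
Category bounds: 1.3…25 μm/a bracket r_corr ⇒ C2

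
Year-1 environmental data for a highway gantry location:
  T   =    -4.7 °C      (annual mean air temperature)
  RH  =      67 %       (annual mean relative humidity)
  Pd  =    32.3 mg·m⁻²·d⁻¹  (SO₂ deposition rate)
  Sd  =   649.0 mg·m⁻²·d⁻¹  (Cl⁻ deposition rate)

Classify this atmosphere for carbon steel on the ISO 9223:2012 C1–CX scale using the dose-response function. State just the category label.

C3

carbon steel: temperature factor f = +0.150·(-14.7) = -2.2050
  SO₂ term: 1.77·32.3^0.52·exp(0.02·67-2.2050) = 4.54
  Cl⁻ term: 0.102·649.0^0.62·exp(0.033·67+0.04·-4.7) = 42.73
  sum: 4.54 + 42.73 → r_corr = 47.27 μm/a
ISO 9223 Table 2 (carbon steel): 25 < 47.3 ≤ 50 μm/a ⇒ C3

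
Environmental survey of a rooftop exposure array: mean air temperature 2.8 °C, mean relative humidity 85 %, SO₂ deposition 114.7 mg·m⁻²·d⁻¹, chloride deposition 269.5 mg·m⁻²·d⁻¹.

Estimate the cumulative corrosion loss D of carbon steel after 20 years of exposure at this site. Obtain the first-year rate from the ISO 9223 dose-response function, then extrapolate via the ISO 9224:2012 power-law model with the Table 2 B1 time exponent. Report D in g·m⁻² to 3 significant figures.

D(20) = 3.74e+03 g·m⁻²

carbon steel: temperature factor f = +0.150·(-7.2) = -1.0800
  sulphur-dioxide contribution → 38.74 μm/a
  chloride contribution → 60.59 μm/a
  total first-year rate 99.33 μm/a
Power-law: D(20) = r_corr · 20^0.523
  D(20) = 99.33 × 20^0.523 = 99.33 × 4.791 = 475.9 μm
  Mass loss = 475.9 μm × 7.85 g/cm³ = 3736 g·m⁻²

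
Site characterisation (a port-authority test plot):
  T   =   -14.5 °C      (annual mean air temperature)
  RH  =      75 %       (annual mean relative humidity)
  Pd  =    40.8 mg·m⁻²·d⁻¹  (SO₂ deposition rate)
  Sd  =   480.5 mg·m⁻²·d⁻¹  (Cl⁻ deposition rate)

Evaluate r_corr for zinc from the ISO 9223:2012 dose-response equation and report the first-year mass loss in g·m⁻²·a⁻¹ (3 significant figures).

r_corr = 8.09 g·m⁻²·a⁻¹

zinc: temperature factor f = +0.038·(-24.5) = -0.9310
  Pd branch = 0.0129·Pd^0.44·e^(0.046·RH+f) = 0.819 μm/a
  Sd branch = 0.0175·Sd^0.57·e^(0.008·RH+0.085·T) = 0.314 μm/a
  r_corr = 0.819 + 0.314 = 1.133 μm/a
Convert to mass loss: 1.133 μm/a × 7.14 g/cm³ = 8.089 g·m⁻²·a⁻¹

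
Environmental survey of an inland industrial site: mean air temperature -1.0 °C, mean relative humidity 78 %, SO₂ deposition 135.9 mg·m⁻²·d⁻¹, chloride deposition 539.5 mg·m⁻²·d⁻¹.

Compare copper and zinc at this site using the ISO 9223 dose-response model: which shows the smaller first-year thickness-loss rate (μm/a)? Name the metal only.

copper

copper: temperature factor f = +0.126·(-11.0) = -1.3860
  Pd branch = 0.0053·Pd^0.26·e^(0.059·RH+f) = 0.4738 μm/a
  Sd branch = 0.01025·Sd^0.27·e^(0.036·RH+0.049·T) = 0.8843 μm/a
  sum: 0.4738 + 0.8843 → r_corr = 1.358 μm/a
zinc: T≤10 °C ⇒ hinge +0.038·(-1.0−10) = -0.4180
  Pd branch = 0.0129·Pd^0.44·e^(0.046·RH+f) = 2.666 μm/a
  Cl⁻ term: 0.0175·539.5^0.57·exp(0.008·78+0.085·-1.0) = 1.082
  sum: 2.666 + 1.082 → r_corr = 3.749 μm/a
Ordering by μm/a: zinc (3.75) > copper (1.36)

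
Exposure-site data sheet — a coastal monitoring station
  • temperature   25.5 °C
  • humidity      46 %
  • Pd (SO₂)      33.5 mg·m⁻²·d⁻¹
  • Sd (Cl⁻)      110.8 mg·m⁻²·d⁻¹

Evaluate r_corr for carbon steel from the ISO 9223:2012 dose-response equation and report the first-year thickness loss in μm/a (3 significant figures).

r_corr = 35.8 μm/a

carbon steel: T>10 °C ⇒ hinge -0.054·(25.5−10) = -0.8370
  SO₂ term: 1.77·33.5^0.52·exp(0.02·46-0.8370) = 11.94
  Cl⁻ term: 0.102·110.8^0.62·exp(0.033·46+0.04·25.5) = 23.9
  r_corr = 11.94 + 23.9 = 35.84 μm/a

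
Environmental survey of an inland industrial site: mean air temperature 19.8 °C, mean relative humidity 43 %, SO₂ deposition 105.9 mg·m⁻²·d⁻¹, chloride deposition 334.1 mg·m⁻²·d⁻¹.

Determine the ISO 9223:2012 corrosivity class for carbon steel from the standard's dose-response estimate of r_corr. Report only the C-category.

C4

carbon steel: T>10 °C ⇒ hinge -0.054·(19.8−10) = -0.5292
  sulphur-dioxide contribution → 27.83 μm/a
  chloride contribution → 34.17 μm/a
  total first-year rate 62 μm/a
ISO 9223 Table 2 (carbon steel): 50 < 62 ≤ 80 μm/a ⇒ C4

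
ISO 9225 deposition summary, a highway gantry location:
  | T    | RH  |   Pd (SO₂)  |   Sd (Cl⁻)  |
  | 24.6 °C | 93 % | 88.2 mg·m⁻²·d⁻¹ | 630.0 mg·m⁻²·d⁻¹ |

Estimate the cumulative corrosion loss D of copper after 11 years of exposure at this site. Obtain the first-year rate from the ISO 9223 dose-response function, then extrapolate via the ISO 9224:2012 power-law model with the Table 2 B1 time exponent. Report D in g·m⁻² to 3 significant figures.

D(11) = 303 g·m⁻²

copper: T>10 °C ⇒ hinge -0.080·(24.6−10) = -1.1680
  Pd branch = 0.0053·Pd^0.26·e^(0.059·RH+f) = 1.276 μm/a
  Cl⁻ term: 0.01025·630.0^0.27·exp(0.036·93+0.049·24.6) = 5.547
  sum: 1.276 + 5.547 → r_corr = 6.823 μm/a
Power-law: D(11) = r_corr · 11^0.667
  D(11) = 6.823 × 11^0.667 = 6.823 × 4.95 = 33.77 μm
  Mass loss = 33.77 μm × 8.96 g/cm³ = 302.6 g·m⁻²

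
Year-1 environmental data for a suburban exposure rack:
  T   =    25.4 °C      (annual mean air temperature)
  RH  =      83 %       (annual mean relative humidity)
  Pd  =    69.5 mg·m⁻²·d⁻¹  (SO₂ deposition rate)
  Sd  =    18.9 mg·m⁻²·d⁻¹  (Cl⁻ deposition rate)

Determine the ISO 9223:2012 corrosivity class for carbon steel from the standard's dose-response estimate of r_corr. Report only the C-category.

C4

carbon steel: temperature factor f = -0.054·(15.4) = -0.8316
  Pd branch = 1.77·Pd^0.52·e^(0.02·RH+f) = 36.78 μm/a
  Sd branch = 0.102·Sd^0.62·e^(0.033·RH+0.04·T) = 26.96 μm/a
  r_corr = 36.78 + 26.96 = 63.74 μm/a
ISO 9223 Table 2 (carbon steel): 50 < 63.7 ≤ 80 μm/a ⇒ C4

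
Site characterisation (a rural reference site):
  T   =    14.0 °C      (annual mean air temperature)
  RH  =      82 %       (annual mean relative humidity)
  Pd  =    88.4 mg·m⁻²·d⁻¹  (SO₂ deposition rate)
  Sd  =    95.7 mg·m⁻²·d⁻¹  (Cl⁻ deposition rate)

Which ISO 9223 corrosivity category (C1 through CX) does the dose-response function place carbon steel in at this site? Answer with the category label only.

carbon steel: temperature factor f = -0.054·(4.0) = -0.2160
  sulphur-dioxide contribution → 75.61 μm/a
  chloride contribution → 45.2 μm/a
  total first-year rate 120.8 μm/a
Category bounds: 80…200 μm/a bracket r_corr ⇒ C5

C5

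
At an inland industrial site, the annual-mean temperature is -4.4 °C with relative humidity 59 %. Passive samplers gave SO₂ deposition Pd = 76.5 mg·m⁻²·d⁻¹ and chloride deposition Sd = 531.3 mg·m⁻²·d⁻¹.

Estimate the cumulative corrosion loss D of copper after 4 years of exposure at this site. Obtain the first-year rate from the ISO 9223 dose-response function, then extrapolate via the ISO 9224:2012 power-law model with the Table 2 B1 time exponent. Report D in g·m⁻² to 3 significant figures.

copper: temperature factor f = +0.126·(-14.4) = -1.8144
  Pd branch = 0.0053·Pd^0.26·e^(0.059·RH+f) = 0.08666 μm/a
  Sd branch = 0.01025·Sd^0.27·e^(0.036·RH+0.049·T) = 0.3762 μm/a
  sum: 0.08666 + 0.3762 → r_corr = 0.4628 μm/a
Power-law: D(4) = r_corr · 4^0.667
  D(4) = 0.4628 × 4^0.667 = 0.4628 × 2.521 = 1.167 μm
  Mass loss = 1.167 μm × 8.96 g/cm³ = 10.45 g·m⁻²

D(4) = 10.5 g·m⁻²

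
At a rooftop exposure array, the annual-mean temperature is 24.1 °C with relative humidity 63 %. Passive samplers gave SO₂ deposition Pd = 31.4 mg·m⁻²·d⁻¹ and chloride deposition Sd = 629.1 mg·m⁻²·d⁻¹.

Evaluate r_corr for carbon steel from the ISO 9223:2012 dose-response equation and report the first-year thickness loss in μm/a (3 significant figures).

carbon steel: T>10 °C ⇒ hinge -0.054·(24.1−10) = -0.7614
  SO₂ term: 1.77·31.4^0.52·exp(0.02·63-0.7614) = 17.5
  Sd branch = 0.102·Sd^0.62·e^(0.033·RH+0.04·T) = 116.2 μm/a
  r_corr = 17.5 + 116.2 = 133.7 μm/a

r_corr = 134 μm/a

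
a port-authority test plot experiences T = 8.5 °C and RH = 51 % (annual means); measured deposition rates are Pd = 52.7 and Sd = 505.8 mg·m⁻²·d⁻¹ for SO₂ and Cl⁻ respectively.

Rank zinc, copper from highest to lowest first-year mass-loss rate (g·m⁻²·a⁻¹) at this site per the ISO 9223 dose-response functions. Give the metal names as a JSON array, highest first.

["zinc", "copper"]

zinc: T≤10 °C ⇒ hinge +0.038·(8.5−10) = -0.0570
  Pd branch = 0.0129·Pd^0.44·e^(0.046·RH+f) = 0.7283 μm/a
  Cl⁻ term: 0.0175·505.8^0.57·exp(0.008·51+0.085·8.5) = 1.885
  r_corr = 0.7283 + 1.885 = 2.613 μm/a
  mass loss = 2.613 μm/a × 7.14 g/cm³ = 18.66 g·m⁻²·a⁻¹
copper: T≤10 °C ⇒ hinge +0.126·(8.5−10) = -0.1890
  SO₂ term: 0.0053·52.7^0.26·exp(0.059·51-0.1890) = 0.2493
  Cl⁻ term: 0.01025·505.8^0.27·exp(0.036·51+0.049·8.5) = 0.5237
  r_corr = 0.2493 + 0.5237 = 0.7729 μm/a
  mass loss = 0.7729 μm/a × 8.96 g/cm³ = 6.925 g·m⁻²·a⁻¹
Ordering by g·m⁻²·a⁻¹: zinc (18.7) > copper (6.93)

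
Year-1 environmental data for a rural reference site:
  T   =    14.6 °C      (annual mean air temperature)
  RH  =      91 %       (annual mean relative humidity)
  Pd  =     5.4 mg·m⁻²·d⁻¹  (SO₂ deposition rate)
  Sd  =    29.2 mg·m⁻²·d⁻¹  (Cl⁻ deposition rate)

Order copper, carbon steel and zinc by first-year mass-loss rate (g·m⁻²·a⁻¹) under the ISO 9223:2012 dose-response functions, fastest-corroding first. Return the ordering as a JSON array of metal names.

["carbon steel", "copper", "zinc"]

copper: T>10 °C ⇒ hinge -0.080·(14.6−10) = -0.3680
  SO₂ term: 0.0053·5.4^0.26·exp(0.059·91-0.3680) = 1.221
  Cl⁻ term: 0.01025·29.2^0.27·exp(0.036·91+0.049·14.6) = 1.38
  sum: 1.221 + 1.38 → r_corr = 2.601 μm/a
  mass loss = 2.601 μm/a × 8.96 g/cm³ = 23.3 g·m⁻²·a⁻¹
carbon steel: T>10 °C ⇒ hinge -0.054·(14.6−10) = -0.2484
  SO₂ term: 1.77·5.4^0.52·exp(0.02·91-0.2484) = 20.48
  Cl⁻ term: 0.102·29.2^0.62·exp(0.033·91+0.04·14.6) = 29.85
  sum: 20.48 + 29.85 → r_corr = 50.33 μm/a
  mass loss = 50.33 μm/a × 7.85 g/cm³ = 395.1 g·m⁻²·a⁻¹
zinc: f(T) = -0.071·(T−10) [T>10 °C] = -0.3266
  Pd branch = 0.0129·Pd^0.44·e^(0.046·RH+f) = 1.285 μm/a
  Sd branch = 0.0175·Sd^0.57·e^(0.008·RH+0.085·T) = 0.8579 μm/a
  sum: 1.285 + 0.8579 → r_corr = 2.143 μm/a
  mass loss = 2.143 μm/a × 7.14 g/cm³ = 15.3 g·m⁻²·a⁻¹
Ordering by g·m⁻²·a⁻¹: carbon steel (395) > copper (23.3) > zinc (15.3)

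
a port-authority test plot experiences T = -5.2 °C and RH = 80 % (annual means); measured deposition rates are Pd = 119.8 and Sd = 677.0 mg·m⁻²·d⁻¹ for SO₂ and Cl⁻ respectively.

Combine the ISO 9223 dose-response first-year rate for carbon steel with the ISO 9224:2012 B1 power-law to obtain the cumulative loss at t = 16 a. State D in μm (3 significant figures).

carbon steel: temperature factor f = +0.150·(-15.2) = -2.2800
  SO₂ term: 1.77·119.8^0.52·exp(0.02·80-2.2800) = 10.8
  Cl⁻ term: 0.102·677.0^0.62·exp(0.033·80+0.04·-5.2) = 66.03
  r_corr = 10.8 + 66.03 = 76.83 μm/a
Long-term exponent b (ISO 9224 Table 2, B1) = 0.523
  D(16) = 76.83 × 16^0.523 = 76.83 × 4.263 = 327.6 μm

D(16) = 328 μm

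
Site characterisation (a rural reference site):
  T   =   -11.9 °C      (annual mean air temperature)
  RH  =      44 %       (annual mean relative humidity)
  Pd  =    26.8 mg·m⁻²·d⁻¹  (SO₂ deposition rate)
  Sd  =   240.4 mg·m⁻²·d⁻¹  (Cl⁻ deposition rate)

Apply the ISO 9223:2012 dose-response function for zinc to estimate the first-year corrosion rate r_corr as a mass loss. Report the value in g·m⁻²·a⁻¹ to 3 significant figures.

zinc: T≤10 °C ⇒ hinge +0.038·(-11.9−10) = -0.8322
  sulphur-dioxide contribution → 0.1805 μm/a
  chloride contribution → 0.2059 μm/a
  total first-year rate 0.3865 μm/a
Convert to mass loss: 0.3865 μm/a × 7.14 g/cm³ = 2.759 g·m⁻²·a⁻¹

r_corr = 2.76 g·m⁻²·a⁻¹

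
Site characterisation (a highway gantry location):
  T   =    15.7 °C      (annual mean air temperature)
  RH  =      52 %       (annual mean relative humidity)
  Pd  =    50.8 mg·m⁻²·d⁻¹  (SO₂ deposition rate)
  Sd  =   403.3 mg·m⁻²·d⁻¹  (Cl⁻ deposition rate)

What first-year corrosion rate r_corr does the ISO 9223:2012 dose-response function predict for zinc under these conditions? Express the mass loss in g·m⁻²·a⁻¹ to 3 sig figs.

zinc: T>10 °C ⇒ hinge -0.071·(15.7−10) = -0.4047
  Pd branch = 0.0129·Pd^0.44·e^(0.046·RH+f) = 0.53 μm/a
  Sd branch = 0.0175·Sd^0.57·e^(0.008·RH+0.085·T) = 3.079 μm/a
  sum: 0.53 + 3.079 → r_corr = 3.609 μm/a
Convert to mass loss: 3.609 μm/a × 7.14 g/cm³ = 25.77 g·m⁻²·a⁻¹

r_corr = 25.8 g·m⁻²·a⁻¹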